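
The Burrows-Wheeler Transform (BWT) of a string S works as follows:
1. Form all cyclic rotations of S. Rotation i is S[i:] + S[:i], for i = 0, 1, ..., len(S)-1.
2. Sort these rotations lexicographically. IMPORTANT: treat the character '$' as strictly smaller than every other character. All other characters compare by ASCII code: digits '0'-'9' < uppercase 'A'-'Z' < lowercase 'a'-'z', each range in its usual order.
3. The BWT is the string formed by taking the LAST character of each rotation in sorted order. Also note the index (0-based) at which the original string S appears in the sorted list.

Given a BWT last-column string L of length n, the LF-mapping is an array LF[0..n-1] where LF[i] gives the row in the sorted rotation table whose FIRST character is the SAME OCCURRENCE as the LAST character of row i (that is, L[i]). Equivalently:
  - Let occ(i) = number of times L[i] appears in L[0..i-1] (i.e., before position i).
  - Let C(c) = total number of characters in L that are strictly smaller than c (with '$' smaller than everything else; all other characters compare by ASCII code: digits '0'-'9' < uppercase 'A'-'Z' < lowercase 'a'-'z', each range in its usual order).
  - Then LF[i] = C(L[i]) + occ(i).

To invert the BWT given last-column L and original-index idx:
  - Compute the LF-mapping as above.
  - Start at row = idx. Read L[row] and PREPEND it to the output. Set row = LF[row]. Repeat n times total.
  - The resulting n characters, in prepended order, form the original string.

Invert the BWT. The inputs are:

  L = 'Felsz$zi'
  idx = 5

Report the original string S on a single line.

LF mapping: 1 2 4 5 6 0 7 3
Walk LF starting at row 5, prepending L[row]:
  step 1: row=5, L[5]='$', prepend. Next row=LF[5]=0
  step 2: row=0, L[0]='F', prepend. Next row=LF[0]=1
  step 3: row=1, L[1]='e', prepend. Next row=LF[1]=2
  step 4: row=2, L[2]='l', prepend. Next row=LF[2]=4
  step 5: row=4, L[4]='z', prepend. Next row=LF[4]=6
  step 6: row=6, L[6]='z', prepend. Next row=LF[6]=7
  step 7: row=7, L[7]='i', prepend. Next row=LF[7]=3
  step 8: row=3, L[3]='s', prepend. Next row=LF[3]=5
Reversed output: sizzleF$

Answer: sizzleF$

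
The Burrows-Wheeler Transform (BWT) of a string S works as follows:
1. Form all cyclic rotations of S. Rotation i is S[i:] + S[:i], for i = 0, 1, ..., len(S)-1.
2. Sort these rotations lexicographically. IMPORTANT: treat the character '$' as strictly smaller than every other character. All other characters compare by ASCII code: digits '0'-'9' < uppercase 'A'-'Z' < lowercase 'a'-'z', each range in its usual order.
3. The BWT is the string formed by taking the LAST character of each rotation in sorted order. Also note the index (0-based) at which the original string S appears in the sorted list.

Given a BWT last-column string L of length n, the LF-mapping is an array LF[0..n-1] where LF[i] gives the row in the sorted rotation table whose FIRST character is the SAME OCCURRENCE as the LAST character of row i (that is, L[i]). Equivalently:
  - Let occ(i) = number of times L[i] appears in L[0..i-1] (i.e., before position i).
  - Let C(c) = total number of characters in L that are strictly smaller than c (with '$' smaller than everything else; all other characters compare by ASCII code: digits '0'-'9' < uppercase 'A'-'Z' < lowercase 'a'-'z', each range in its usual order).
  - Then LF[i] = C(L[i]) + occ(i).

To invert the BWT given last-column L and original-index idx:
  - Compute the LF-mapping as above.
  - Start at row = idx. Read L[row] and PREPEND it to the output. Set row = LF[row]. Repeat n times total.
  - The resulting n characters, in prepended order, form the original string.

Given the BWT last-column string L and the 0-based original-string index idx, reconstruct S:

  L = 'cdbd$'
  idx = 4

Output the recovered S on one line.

Answer: ddbc$

Derivation:
LF mapping: 2 3 1 4 0
Walk LF starting at row 4, prepending L[row]:
  step 1: row=4, L[4]='$', prepend. Next row=LF[4]=0
  step 2: row=0, L[0]='c', prepend. Next row=LF[0]=2
  step 3: row=2, L[2]='b', prepend. Next row=LF[2]=1
  step 4: row=1, L[1]='d', prepend. Next row=LF[1]=3
  step 5: row=3, L[3]='d', prepend. Next row=LF[3]=4
Reversed output: ddbc$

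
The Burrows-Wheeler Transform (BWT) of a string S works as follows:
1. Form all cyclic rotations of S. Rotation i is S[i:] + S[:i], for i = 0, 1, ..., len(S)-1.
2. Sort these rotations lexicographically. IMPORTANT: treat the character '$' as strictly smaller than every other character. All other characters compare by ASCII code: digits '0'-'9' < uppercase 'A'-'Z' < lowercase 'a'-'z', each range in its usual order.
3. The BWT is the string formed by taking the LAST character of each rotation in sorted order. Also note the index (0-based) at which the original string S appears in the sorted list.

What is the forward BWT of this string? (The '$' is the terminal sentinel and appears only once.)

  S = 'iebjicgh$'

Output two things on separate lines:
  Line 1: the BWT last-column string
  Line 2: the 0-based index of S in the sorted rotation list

Answer: heiicgj$b
7

Derivation:
All 9 rotations (rotation i = S[i:]+S[:i]):
  rot[0] = iebjicgh$
  rot[1] = ebjicgh$i
  rot[2] = bjicgh$ie
  rot[3] = jicgh$ieb
  rot[4] = icgh$iebj
  rot[5] = cgh$iebji
  rot[6] = gh$iebjic
  rot[7] = h$iebjicg
  rot[8] = $iebjicgh
Sorted (with $ < everything):
  sorted[0] = $iebjicgh  (last char: 'h')
  sorted[1] = bjicgh$ie  (last char: 'e')
  sorted[2] = cgh$iebji  (last char: 'i')
  sorted[3] = ebjicgh$i  (last char: 'i')
  sorted[4] = gh$iebjic  (last char: 'c')
  sorted[5] = h$iebjicg  (last char: 'g')
  sorted[6] = icgh$iebj  (last char: 'j')
  sorted[7] = iebjicgh$  (last char: '$')
  sorted[8] = jicgh$ieb  (last char: 'b')
Last column: heiicgj$b
Original string S is at sorted index 7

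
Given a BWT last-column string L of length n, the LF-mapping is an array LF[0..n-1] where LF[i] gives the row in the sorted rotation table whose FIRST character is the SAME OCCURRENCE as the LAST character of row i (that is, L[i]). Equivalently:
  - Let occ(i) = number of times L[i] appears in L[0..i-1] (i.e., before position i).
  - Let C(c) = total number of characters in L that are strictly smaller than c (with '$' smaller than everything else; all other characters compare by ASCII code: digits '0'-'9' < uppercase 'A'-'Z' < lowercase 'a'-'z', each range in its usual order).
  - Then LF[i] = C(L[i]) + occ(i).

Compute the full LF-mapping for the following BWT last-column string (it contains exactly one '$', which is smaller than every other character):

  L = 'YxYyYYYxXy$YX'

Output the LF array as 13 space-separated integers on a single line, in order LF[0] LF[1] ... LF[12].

Char counts: '$':1, 'X':2, 'Y':6, 'x':2, 'y':2
C (first-col start): C('$')=0, C('X')=1, C('Y')=3, C('x')=9, C('y')=11
L[0]='Y': occ=0, LF[0]=C('Y')+0=3+0=3
L[1]='x': occ=0, LF[1]=C('x')+0=9+0=9
L[2]='Y': occ=1, LF[2]=C('Y')+1=3+1=4
L[3]='y': occ=0, LF[3]=C('y')+0=11+0=11
L[4]='Y': occ=2, LF[4]=C('Y')+2=3+2=5
L[5]='Y': occ=3, LF[5]=C('Y')+3=3+3=6
L[6]='Y': occ=4, LF[6]=C('Y')+4=3+4=7
L[7]='x': occ=1, LF[7]=C('x')+1=9+1=10
L[8]='X': occ=0, LF[8]=C('X')+0=1+0=1
L[9]='y': occ=1, LF[9]=C('y')+1=11+1=12
L[10]='$': occ=0, LF[10]=C('$')+0=0+0=0
L[11]='Y': occ=5, LF[11]=C('Y')+5=3+5=8
L[12]='X': occ=1, LF[12]=C('X')+1=1+1=2

Answer: 3 9 4 11 5 6 7 10 1 12 0 8 2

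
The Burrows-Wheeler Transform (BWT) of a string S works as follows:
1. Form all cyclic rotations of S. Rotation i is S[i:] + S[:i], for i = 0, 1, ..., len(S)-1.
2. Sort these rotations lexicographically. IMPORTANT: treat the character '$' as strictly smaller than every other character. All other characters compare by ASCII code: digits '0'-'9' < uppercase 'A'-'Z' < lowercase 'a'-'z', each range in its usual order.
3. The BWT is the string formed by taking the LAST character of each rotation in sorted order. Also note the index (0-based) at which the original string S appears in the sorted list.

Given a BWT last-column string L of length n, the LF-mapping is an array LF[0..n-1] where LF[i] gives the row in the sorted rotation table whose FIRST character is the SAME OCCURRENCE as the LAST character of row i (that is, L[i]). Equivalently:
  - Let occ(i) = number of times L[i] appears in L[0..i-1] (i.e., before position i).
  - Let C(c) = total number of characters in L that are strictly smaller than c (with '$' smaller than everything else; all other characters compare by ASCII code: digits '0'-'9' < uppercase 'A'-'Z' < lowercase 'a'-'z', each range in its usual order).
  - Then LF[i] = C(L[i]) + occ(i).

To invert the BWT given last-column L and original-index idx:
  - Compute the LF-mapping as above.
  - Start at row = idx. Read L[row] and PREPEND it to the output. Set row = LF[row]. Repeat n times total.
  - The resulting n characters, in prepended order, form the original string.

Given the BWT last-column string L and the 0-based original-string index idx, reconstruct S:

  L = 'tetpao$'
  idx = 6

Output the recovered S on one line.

Answer: teapot$

Derivation:
LF mapping: 5 2 6 4 1 3 0
Walk LF starting at row 6, prepending L[row]:
  step 1: row=6, L[6]='$', prepend. Next row=LF[6]=0
  step 2: row=0, L[0]='t', prepend. Next row=LF[0]=5
  step 3: row=5, L[5]='o', prepend. Next row=LF[5]=3
  step 4: row=3, L[3]='p', prepend. Next row=LF[3]=4
  step 5: row=4, L[4]='a', prepend. Next row=LF[4]=1
  step 6: row=1, L[1]='e', prepend. Next row=LF[1]=2
  step 7: row=2, L[2]='t', prepend. Next row=LF[2]=6
Reversed output: teapot$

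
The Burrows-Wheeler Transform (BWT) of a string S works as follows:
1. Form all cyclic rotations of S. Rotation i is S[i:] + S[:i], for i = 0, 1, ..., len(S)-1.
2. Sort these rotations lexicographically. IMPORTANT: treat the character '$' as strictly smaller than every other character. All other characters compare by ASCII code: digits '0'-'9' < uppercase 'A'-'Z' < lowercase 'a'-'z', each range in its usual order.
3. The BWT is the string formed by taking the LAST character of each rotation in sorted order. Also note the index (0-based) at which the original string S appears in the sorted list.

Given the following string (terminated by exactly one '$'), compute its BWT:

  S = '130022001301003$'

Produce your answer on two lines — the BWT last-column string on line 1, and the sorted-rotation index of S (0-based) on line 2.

Answer: 323130000$020011
9

Derivation:
All 16 rotations (rotation i = S[i:]+S[:i]):
  rot[0] = 130022001301003$
  rot[1] = 30022001301003$1
  rot[2] = 0022001301003$13
  rot[3] = 022001301003$130
  rot[4] = 22001301003$1300
  rot[5] = 2001301003$13002
  rot[6] = 001301003$130022
  rot[7] = 01301003$1300220
  rot[8] = 1301003$13002200
  rot[9] = 301003$130022001
  rot[10] = 01003$1300220013
  rot[11] = 1003$13002200130
  rot[12] = 003$130022001301
  rot[13] = 03$1300220013010
  rot[14] = 3$13002200130100
  rot[15] = $130022001301003
Sorted (with $ < everything):
  sorted[0] = $130022001301003  (last char: '3')
  sorted[1] = 001301003$130022  (last char: '2')
  sorted[2] = 0022001301003$13  (last char: '3')
  sorted[3] = 003$130022001301  (last char: '1')
  sorted[4] = 01003$1300220013  (last char: '3')
  sorted[5] = 01301003$1300220  (last char: '0')
  sorted[6] = 022001301003$130  (last char: '0')
  sorted[7] = 03$1300220013010  (last char: '0')
  sorted[8] = 1003$13002200130  (last char: '0')
  sorted[9] = 130022001301003$  (last char: '$')
  sorted[10] = 1301003$13002200  (last char: '0')
  sorted[11] = 2001301003$13002  (last char: '2')
  sorted[12] = 22001301003$1300  (last char: '0')
  sorted[13] = 3$13002200130100  (last char: '0')
  sorted[14] = 30022001301003$1  (last char: '1')
  sorted[15] = 301003$130022001  (last char: '1')
Last column: 323130000$020011
Original string S is at sorted index 9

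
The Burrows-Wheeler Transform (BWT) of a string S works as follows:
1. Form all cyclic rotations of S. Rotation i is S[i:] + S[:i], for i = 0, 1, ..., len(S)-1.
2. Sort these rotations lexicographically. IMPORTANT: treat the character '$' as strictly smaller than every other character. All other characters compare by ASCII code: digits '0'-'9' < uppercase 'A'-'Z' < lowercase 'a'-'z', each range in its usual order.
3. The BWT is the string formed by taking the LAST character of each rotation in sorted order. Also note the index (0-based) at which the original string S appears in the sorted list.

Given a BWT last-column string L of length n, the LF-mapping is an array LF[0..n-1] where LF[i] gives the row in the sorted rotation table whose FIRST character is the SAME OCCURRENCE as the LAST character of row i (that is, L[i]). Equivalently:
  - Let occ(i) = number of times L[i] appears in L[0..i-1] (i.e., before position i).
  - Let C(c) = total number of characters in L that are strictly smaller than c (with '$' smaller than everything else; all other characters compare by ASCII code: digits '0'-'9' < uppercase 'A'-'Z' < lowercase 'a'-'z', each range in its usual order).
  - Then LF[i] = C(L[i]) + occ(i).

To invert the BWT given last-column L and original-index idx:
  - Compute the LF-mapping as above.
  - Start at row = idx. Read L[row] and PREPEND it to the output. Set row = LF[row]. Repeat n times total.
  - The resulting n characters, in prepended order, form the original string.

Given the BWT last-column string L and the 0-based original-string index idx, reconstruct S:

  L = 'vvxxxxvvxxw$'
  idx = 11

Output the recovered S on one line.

LF mapping: 1 2 6 7 8 9 3 4 10 11 5 0
Walk LF starting at row 11, prepending L[row]:
  step 1: row=11, L[11]='$', prepend. Next row=LF[11]=0
  step 2: row=0, L[0]='v', prepend. Next row=LF[0]=1
  step 3: row=1, L[1]='v', prepend. Next row=LF[1]=2
  step 4: row=2, L[2]='x', prepend. Next row=LF[2]=6
  step 5: row=6, L[6]='v', prepend. Next row=LF[6]=3
  step 6: row=3, L[3]='x', prepend. Next row=LF[3]=7
  step 7: row=7, L[7]='v', prepend. Next row=LF[7]=4
  step 8: row=4, L[4]='x', prepend. Next row=LF[4]=8
  step 9: row=8, L[8]='x', prepend. Next row=LF[8]=10
  step 10: row=10, L[10]='w', prepend. Next row=LF[10]=5
  step 11: row=5, L[5]='x', prepend. Next row=LF[5]=9
  step 12: row=9, L[9]='x', prepend. Next row=LF[9]=11
Reversed output: xxwxxvxvxvv$

Answer: xxwxxvxvxvv$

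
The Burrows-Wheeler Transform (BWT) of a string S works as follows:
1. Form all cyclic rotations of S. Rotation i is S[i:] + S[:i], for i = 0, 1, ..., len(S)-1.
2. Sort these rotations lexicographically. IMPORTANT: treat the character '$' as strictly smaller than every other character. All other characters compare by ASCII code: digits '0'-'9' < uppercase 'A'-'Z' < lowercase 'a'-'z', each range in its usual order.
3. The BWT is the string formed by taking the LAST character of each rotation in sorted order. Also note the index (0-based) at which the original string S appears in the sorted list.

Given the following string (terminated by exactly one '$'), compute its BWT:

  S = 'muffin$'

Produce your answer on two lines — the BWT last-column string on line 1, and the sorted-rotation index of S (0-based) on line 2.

Answer: nuff$im
4

Derivation:
All 7 rotations (rotation i = S[i:]+S[:i]):
  rot[0] = muffin$
  rot[1] = uffin$m
  rot[2] = ffin$mu
  rot[3] = fin$muf
  rot[4] = in$muff
  rot[5] = n$muffi
  rot[6] = $muffin
Sorted (with $ < everything):
  sorted[0] = $muffin  (last char: 'n')
  sorted[1] = ffin$mu  (last char: 'u')
  sorted[2] = fin$muf  (last char: 'f')
  sorted[3] = in$muff  (last char: 'f')
  sorted[4] = muffin$  (last char: '$')
  sorted[5] = n$muffi  (last char: 'i')
  sorted[6] = uffin$m  (last char: 'm')
Last column: nuff$im
Original string S is at sorted index 4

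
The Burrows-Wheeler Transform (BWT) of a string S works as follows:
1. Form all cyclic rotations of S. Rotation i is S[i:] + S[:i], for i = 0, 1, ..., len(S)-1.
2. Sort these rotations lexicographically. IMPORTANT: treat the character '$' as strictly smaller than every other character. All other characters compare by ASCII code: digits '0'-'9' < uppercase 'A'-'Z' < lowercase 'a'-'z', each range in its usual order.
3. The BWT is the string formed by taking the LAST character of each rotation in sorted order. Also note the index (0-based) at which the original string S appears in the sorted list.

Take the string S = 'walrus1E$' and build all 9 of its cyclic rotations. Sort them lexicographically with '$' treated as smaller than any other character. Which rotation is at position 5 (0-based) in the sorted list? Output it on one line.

Answer: rus1E$wal

Derivation:
All 9 rotations (rotation i = S[i:]+S[:i]):
  rot[0] = walrus1E$
  rot[1] = alrus1E$w
  rot[2] = lrus1E$wa
  rot[3] = rus1E$wal
  rot[4] = us1E$walr
  rot[5] = s1E$walru
  rot[6] = 1E$walrus
  rot[7] = E$walrus1
  rot[8] = $walrus1E
Sorted (with $ < everything):
  sorted[0] = $walrus1E
  sorted[1] = 1E$walrus
  sorted[2] = E$walrus1
  sorted[3] = alrus1E$w
  sorted[4] = lrus1E$wa
  sorted[5] = rus1E$wal
  sorted[6] = s1E$walru
  sorted[7] = us1E$walr
  sorted[8] = walrus1E$
sorted[5] = rus1E$wal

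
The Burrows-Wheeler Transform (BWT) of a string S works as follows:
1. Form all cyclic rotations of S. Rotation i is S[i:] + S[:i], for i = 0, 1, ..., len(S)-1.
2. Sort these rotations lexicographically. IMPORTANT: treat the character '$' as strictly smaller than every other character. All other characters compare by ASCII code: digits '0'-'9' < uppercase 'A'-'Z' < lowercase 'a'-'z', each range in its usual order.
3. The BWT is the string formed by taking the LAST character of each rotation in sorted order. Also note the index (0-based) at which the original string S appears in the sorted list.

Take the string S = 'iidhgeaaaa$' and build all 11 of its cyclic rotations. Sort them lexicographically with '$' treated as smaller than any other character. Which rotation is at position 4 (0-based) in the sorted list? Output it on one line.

Answer: aaaa$iidhge

Derivation:
All 11 rotations (rotation i = S[i:]+S[:i]):
  rot[0] = iidhgeaaaa$
  rot[1] = idhgeaaaa$i
  rot[2] = dhgeaaaa$ii
  rot[3] = hgeaaaa$iid
  rot[4] = geaaaa$iidh
  rot[5] = eaaaa$iidhg
  rot[6] = aaaa$iidhge
  rot[7] = aaa$iidhgea
  rot[8] = aa$iidhgeaa
  rot[9] = a$iidhgeaaa
  rot[10] = $iidhgeaaaa
Sorted (with $ < everything):
  sorted[0] = $iidhgeaaaa
  sorted[1] = a$iidhgeaaa
  sorted[2] = aa$iidhgeaa
  sorted[3] = aaa$iidhgea
  sorted[4] = aaaa$iidhge
  sorted[5] = dhgeaaaa$ii
  sorted[6] = eaaaa$iidhg
  sorted[7] = geaaaa$iidh
  sorted[8] = hgeaaaa$iid
  sorted[9] = idhgeaaaa$i
  sorted[10] = iidhgeaaaa$
sorted[4] = aaaa$iidhge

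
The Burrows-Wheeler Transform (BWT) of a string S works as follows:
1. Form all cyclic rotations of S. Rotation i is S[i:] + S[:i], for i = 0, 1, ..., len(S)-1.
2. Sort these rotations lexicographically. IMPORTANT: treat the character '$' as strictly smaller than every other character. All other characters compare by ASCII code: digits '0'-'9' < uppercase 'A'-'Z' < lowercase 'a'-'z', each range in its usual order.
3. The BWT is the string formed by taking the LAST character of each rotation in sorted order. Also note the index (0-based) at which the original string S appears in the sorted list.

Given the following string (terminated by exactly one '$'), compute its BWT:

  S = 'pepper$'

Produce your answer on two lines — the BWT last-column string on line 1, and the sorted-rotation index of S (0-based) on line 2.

Answer: rpp$pee
3

Derivation:
All 7 rotations (rotation i = S[i:]+S[:i]):
  rot[0] = pepper$
  rot[1] = epper$p
  rot[2] = pper$pe
  rot[3] = per$pep
  rot[4] = er$pepp
  rot[5] = r$peppe
  rot[6] = $pepper
Sorted (with $ < everything):
  sorted[0] = $pepper  (last char: 'r')
  sorted[1] = epper$p  (last char: 'p')
  sorted[2] = er$pepp  (last char: 'p')
  sorted[3] = pepper$  (last char: '$')
  sorted[4] = per$pep  (last char: 'p')
  sorted[5] = pper$pe  (last char: 'e')
  sorted[6] = r$peppe  (last char: 'e')
Last column: rpp$pee
Original string S is at sorted index 3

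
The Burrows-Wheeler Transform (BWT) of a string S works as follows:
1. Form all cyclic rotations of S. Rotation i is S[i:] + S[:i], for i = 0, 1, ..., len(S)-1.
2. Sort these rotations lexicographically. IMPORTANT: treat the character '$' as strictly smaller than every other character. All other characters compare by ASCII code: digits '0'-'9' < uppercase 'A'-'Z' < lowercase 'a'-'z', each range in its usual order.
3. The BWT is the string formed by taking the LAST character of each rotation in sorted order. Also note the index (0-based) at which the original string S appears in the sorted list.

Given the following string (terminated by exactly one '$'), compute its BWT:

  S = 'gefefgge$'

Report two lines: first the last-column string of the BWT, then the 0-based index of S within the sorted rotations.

Answer: eggfeeg$f
7

Derivation:
All 9 rotations (rotation i = S[i:]+S[:i]):
  rot[0] = gefefgge$
  rot[1] = efefgge$g
  rot[2] = fefgge$ge
  rot[3] = efgge$gef
  rot[4] = fgge$gefe
  rot[5] = gge$gefef
  rot[6] = ge$gefefg
  rot[7] = e$gefefgg
  rot[8] = $gefefgge
Sorted (with $ < everything):
  sorted[0] = $gefefgge  (last char: 'e')
  sorted[1] = e$gefefgg  (last char: 'g')
  sorted[2] = efefgge$g  (last char: 'g')
  sorted[3] = efgge$gef  (last char: 'f')
  sorted[4] = fefgge$ge  (last char: 'e')
  sorted[5] = fgge$gefe  (last char: 'e')
  sorted[6] = ge$gefefg  (last char: 'g')
  sorted[7] = gefefgge$  (last char: '$')
  sorted[8] = gge$gefef  (last char: 'f')
Last column: eggfeeg$f
Original string S is at sorted index 7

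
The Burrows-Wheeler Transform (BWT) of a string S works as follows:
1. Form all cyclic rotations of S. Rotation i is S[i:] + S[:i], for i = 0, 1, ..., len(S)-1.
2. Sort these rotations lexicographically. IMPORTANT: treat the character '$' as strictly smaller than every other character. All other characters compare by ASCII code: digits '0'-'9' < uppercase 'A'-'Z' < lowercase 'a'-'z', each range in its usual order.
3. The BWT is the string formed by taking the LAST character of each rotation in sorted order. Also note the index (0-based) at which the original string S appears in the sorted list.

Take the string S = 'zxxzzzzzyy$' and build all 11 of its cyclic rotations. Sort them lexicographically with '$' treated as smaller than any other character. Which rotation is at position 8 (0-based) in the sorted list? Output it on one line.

Answer: zzzyy$zxxzz

Derivation:
All 11 rotations (rotation i = S[i:]+S[:i]):
  rot[0] = zxxzzzzzyy$
  rot[1] = xxzzzzzyy$z
  rot[2] = xzzzzzyy$zx
  rot[3] = zzzzzyy$zxx
  rot[4] = zzzzyy$zxxz
  rot[5] = zzzyy$zxxzz
  rot[6] = zzyy$zxxzzz
  rot[7] = zyy$zxxzzzz
  rot[8] = yy$zxxzzzzz
  rot[9] = y$zxxzzzzzy
  rot[10] = $zxxzzzzzyy
Sorted (with $ < everything):
  sorted[0] = $zxxzzzzzyy
  sorted[1] = xxzzzzzyy$z
  sorted[2] = xzzzzzyy$zx
  sorted[3] = y$zxxzzzzzy
  sorted[4] = yy$zxxzzzzz
  sorted[5] = zxxzzzzzyy$
  sorted[6] = zyy$zxxzzzz
  sorted[7] = zzyy$zxxzzz
  sorted[8] = zzzyy$zxxzz
  sorted[9] = zzzzyy$zxxz
  sorted[10] = zzzzzyy$zxx
sorted[8] = zzzyy$zxxzz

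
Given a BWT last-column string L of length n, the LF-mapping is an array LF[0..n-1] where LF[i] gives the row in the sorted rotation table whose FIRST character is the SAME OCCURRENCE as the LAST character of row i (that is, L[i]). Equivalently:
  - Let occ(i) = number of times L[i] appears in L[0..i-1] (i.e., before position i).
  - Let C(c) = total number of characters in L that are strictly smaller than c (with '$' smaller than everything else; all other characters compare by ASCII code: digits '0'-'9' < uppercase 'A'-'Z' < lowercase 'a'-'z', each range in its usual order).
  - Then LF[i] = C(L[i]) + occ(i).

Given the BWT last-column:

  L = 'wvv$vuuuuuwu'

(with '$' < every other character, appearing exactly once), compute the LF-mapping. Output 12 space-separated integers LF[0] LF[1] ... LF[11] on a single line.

Answer: 10 7 8 0 9 1 2 3 4 5 11 6

Derivation:
Char counts: '$':1, 'u':6, 'v':3, 'w':2
C (first-col start): C('$')=0, C('u')=1, C('v')=7, C('w')=10
L[0]='w': occ=0, LF[0]=C('w')+0=10+0=10
L[1]='v': occ=0, LF[1]=C('v')+0=7+0=7
L[2]='v': occ=1, LF[2]=C('v')+1=7+1=8
L[3]='$': occ=0, LF[3]=C('$')+0=0+0=0
L[4]='v': occ=2, LF[4]=C('v')+2=7+2=9
L[5]='u': occ=0, LF[5]=C('u')+0=1+0=1
L[6]='u': occ=1, LF[6]=C('u')+1=1+1=2
L[7]='u': occ=2, LF[7]=C('u')+2=1+2=3
L[8]='u': occ=3, LF[8]=C('u')+3=1+3=4
L[9]='u': occ=4, LF[9]=C('u')+4=1+4=5
L[10]='w': occ=1, LF[10]=C('w')+1=10+1=11
L[11]='u': occ=5, LF[11]=C('u')+5=1+5=6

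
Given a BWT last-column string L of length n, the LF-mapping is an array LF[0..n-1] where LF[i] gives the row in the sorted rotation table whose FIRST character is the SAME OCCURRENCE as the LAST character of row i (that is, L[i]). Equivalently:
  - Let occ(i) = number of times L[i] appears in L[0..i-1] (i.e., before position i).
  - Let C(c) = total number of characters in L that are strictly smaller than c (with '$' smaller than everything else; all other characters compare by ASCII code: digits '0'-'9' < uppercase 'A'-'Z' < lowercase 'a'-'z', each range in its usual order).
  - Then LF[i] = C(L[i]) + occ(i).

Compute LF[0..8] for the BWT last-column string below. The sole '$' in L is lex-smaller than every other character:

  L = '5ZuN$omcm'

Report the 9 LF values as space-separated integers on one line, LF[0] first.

Char counts: '$':1, '5':1, 'N':1, 'Z':1, 'c':1, 'm':2, 'o':1, 'u':1
C (first-col start): C('$')=0, C('5')=1, C('N')=2, C('Z')=3, C('c')=4, C('m')=5, C('o')=7, C('u')=8
L[0]='5': occ=0, LF[0]=C('5')+0=1+0=1
L[1]='Z': occ=0, LF[1]=C('Z')+0=3+0=3
L[2]='u': occ=0, LF[2]=C('u')+0=8+0=8
L[3]='N': occ=0, LF[3]=C('N')+0=2+0=2
L[4]='$': occ=0, LF[4]=C('$')+0=0+0=0
L[5]='o': occ=0, LF[5]=C('o')+0=7+0=7
L[6]='m': occ=0, LF[6]=C('m')+0=5+0=5
L[7]='c': occ=0, LF[7]=C('c')+0=4+0=4
L[8]='m': occ=1, LF[8]=C('m')+1=5+1=6

Answer: 1 3 8 2 0 7 5 4 6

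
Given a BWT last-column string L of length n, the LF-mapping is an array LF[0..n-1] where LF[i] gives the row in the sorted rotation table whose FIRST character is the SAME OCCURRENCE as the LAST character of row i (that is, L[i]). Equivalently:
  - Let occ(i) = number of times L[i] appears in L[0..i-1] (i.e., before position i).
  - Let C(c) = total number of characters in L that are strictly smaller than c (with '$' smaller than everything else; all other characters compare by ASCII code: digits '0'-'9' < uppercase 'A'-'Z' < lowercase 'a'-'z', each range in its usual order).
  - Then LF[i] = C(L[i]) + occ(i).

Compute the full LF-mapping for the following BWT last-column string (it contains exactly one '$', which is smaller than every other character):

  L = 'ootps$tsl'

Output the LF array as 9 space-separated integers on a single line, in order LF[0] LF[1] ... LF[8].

Char counts: '$':1, 'l':1, 'o':2, 'p':1, 's':2, 't':2
C (first-col start): C('$')=0, C('l')=1, C('o')=2, C('p')=4, C('s')=5, C('t')=7
L[0]='o': occ=0, LF[0]=C('o')+0=2+0=2
L[1]='o': occ=1, LF[1]=C('o')+1=2+1=3
L[2]='t': occ=0, LF[2]=C('t')+0=7+0=7
L[3]='p': occ=0, LF[3]=C('p')+0=4+0=4
L[4]='s': occ=0, LF[4]=C('s')+0=5+0=5
L[5]='$': occ=0, LF[5]=C('$')+0=0+0=0
L[6]='t': occ=1, LF[6]=C('t')+1=7+1=8
L[7]='s': occ=1, LF[7]=C('s')+1=5+1=6
L[8]='l': occ=0, LF[8]=C('l')+0=1+0=1

Answer: 2 3 7 4 5 0 8 6 1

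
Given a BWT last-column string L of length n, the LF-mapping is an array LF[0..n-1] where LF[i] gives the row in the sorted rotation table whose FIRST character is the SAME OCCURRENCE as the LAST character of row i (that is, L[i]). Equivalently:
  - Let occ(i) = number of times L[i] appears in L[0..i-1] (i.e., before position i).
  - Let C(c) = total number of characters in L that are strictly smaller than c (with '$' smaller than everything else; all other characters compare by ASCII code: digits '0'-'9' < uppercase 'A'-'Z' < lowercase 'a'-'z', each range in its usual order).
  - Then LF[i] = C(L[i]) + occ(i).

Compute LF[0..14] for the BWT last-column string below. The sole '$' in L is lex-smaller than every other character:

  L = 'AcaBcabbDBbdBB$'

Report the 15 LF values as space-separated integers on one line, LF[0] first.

Char counts: '$':1, 'A':1, 'B':4, 'D':1, 'a':2, 'b':3, 'c':2, 'd':1
C (first-col start): C('$')=0, C('A')=1, C('B')=2, C('D')=6, C('a')=7, C('b')=9, C('c')=12, C('d')=14
L[0]='A': occ=0, LF[0]=C('A')+0=1+0=1
L[1]='c': occ=0, LF[1]=C('c')+0=12+0=12
L[2]='a': occ=0, LF[2]=C('a')+0=7+0=7
L[3]='B': occ=0, LF[3]=C('B')+0=2+0=2
L[4]='c': occ=1, LF[4]=C('c')+1=12+1=13
L[5]='a': occ=1, LF[5]=C('a')+1=7+1=8
L[6]='b': occ=0, LF[6]=C('b')+0=9+0=9
L[7]='b': occ=1, LF[7]=C('b')+1=9+1=10
L[8]='D': occ=0, LF[8]=C('D')+0=6+0=6
L[9]='B': occ=1, LF[9]=C('B')+1=2+1=3
L[10]='b': occ=2, LF[10]=C('b')+2=9+2=11
L[11]='d': occ=0, LF[11]=C('d')+0=14+0=14
L[12]='B': occ=2, LF[12]=C('B')+2=2+2=4
L[13]='B': occ=3, LF[13]=C('B')+3=2+3=5
L[14]='$': occ=0, LF[14]=C('$')+0=0+0=0

Answer: 1 12 7 2 13 8 9 10 6 3 11 14 4 5 0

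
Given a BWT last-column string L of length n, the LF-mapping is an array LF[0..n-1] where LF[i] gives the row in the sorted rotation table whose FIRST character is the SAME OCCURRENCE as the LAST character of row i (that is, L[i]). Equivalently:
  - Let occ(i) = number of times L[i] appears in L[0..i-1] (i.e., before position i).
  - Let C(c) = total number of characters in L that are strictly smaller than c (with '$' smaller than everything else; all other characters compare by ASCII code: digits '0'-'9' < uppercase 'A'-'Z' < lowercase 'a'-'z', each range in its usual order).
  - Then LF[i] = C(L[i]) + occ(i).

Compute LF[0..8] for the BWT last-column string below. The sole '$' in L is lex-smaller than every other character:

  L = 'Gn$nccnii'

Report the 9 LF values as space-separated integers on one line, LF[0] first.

Char counts: '$':1, 'G':1, 'c':2, 'i':2, 'n':3
C (first-col start): C('$')=0, C('G')=1, C('c')=2, C('i')=4, C('n')=6
L[0]='G': occ=0, LF[0]=C('G')+0=1+0=1
L[1]='n': occ=0, LF[1]=C('n')+0=6+0=6
L[2]='$': occ=0, LF[2]=C('$')+0=0+0=0
L[3]='n': occ=1, LF[3]=C('n')+1=6+1=7
L[4]='c': occ=0, LF[4]=C('c')+0=2+0=2
L[5]='c': occ=1, LF[5]=C('c')+1=2+1=3
L[6]='n': occ=2, LF[6]=C('n')+2=6+2=8
L[7]='i': occ=0, LF[7]=C('i')+0=4+0=4
L[8]='i': occ=1, LF[8]=C('i')+1=4+1=5

Answer: 1 6 0 7 2 3 8 4 5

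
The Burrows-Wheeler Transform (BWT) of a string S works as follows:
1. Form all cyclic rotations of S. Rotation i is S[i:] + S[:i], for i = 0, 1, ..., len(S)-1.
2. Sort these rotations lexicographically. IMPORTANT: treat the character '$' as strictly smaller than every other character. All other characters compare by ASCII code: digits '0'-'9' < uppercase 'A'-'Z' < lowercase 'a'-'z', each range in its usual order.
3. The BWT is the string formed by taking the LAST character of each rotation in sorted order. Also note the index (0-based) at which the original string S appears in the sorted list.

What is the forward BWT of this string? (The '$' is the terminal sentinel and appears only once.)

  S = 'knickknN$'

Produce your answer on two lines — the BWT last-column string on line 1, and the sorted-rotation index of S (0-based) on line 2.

All 9 rotations (rotation i = S[i:]+S[:i]):
  rot[0] = knickknN$
  rot[1] = nickknN$k
  rot[2] = ickknN$kn
  rot[3] = ckknN$kni
  rot[4] = kknN$knic
  rot[5] = knN$knick
  rot[6] = nN$knickk
  rot[7] = N$knickkn
  rot[8] = $knickknN
Sorted (with $ < everything):
  sorted[0] = $knickknN  (last char: 'N')
  sorted[1] = N$knickkn  (last char: 'n')
  sorted[2] = ckknN$kni  (last char: 'i')
  sorted[3] = ickknN$kn  (last char: 'n')
  sorted[4] = kknN$knic  (last char: 'c')
  sorted[5] = knN$knick  (last char: 'k')
  sorted[6] = knickknN$  (last char: '$')
  sorted[7] = nN$knickk  (last char: 'k')
  sorted[8] = nickknN$k  (last char: 'k')
Last column: Nninck$kk
Original string S is at sorted index 6

Answer: Nninck$kk
6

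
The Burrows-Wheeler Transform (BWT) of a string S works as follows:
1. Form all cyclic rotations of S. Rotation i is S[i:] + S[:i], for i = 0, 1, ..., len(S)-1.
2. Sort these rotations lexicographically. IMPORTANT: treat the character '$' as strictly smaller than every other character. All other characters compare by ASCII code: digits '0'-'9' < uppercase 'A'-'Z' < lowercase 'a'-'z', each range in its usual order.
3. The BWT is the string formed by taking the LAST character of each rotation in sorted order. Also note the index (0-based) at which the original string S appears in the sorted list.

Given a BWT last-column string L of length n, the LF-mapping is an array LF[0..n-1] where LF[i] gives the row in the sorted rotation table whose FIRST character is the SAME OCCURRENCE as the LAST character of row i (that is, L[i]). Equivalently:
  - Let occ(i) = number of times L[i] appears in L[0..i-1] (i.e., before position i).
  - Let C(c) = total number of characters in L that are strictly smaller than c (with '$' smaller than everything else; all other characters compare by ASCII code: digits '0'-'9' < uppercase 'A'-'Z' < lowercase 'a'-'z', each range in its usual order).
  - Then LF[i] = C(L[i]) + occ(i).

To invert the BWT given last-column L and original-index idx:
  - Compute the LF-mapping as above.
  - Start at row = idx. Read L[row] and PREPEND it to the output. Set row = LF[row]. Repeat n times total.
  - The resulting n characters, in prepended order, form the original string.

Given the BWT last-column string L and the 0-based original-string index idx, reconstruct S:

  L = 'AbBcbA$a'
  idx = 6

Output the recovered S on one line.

LF mapping: 1 5 3 7 6 2 0 4
Walk LF starting at row 6, prepending L[row]:
  step 1: row=6, L[6]='$', prepend. Next row=LF[6]=0
  step 2: row=0, L[0]='A', prepend. Next row=LF[0]=1
  step 3: row=1, L[1]='b', prepend. Next row=LF[1]=5
  step 4: row=5, L[5]='A', prepend. Next row=LF[5]=2
  step 5: row=2, L[2]='B', prepend. Next row=LF[2]=3
  step 6: row=3, L[3]='c', prepend. Next row=LF[3]=7
  step 7: row=7, L[7]='a', prepend. Next row=LF[7]=4
  step 8: row=4, L[4]='b', prepend. Next row=LF[4]=6
Reversed output: bacBAbA$

Answer: bacBAbA$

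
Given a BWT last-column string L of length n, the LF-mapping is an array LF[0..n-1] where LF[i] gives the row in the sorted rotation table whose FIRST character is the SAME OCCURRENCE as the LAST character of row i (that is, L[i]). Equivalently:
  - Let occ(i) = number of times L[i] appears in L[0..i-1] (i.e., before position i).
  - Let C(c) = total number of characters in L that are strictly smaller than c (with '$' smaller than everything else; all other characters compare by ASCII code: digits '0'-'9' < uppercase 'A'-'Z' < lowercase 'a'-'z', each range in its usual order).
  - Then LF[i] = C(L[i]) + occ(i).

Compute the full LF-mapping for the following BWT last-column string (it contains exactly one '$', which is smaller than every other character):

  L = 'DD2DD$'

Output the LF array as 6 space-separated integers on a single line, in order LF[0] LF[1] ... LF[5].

Answer: 2 3 1 4 5 0

Derivation:
Char counts: '$':1, '2':1, 'D':4
C (first-col start): C('$')=0, C('2')=1, C('D')=2
L[0]='D': occ=0, LF[0]=C('D')+0=2+0=2
L[1]='D': occ=1, LF[1]=C('D')+1=2+1=3
L[2]='2': occ=0, LF[2]=C('2')+0=1+0=1
L[3]='D': occ=2, LF[3]=C('D')+2=2+2=4
L[4]='D': occ=3, LF[4]=C('D')+3=2+3=5
L[5]='$': occ=0, LF[5]=C('$')+0=0+0=0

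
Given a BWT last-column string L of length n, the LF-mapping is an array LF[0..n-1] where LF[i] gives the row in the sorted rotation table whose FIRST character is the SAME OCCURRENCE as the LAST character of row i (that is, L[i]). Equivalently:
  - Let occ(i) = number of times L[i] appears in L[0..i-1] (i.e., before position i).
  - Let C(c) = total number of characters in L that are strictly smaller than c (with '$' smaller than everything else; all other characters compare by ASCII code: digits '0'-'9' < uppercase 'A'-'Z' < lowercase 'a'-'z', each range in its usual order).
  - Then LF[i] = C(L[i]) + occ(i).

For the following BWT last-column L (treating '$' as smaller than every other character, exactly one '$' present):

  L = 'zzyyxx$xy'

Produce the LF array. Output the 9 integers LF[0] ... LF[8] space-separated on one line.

Char counts: '$':1, 'x':3, 'y':3, 'z':2
C (first-col start): C('$')=0, C('x')=1, C('y')=4, C('z')=7
L[0]='z': occ=0, LF[0]=C('z')+0=7+0=7
L[1]='z': occ=1, LF[1]=C('z')+1=7+1=8
L[2]='y': occ=0, LF[2]=C('y')+0=4+0=4
L[3]='y': occ=1, LF[3]=C('y')+1=4+1=5
L[4]='x': occ=0, LF[4]=C('x')+0=1+0=1
L[5]='x': occ=1, LF[5]=C('x')+1=1+1=2
L[6]='$': occ=0, LF[6]=C('$')+0=0+0=0
L[7]='x': occ=2, LF[7]=C('x')+2=1+2=3
L[8]='y': occ=2, LF[8]=C('y')+2=4+2=6

Answer: 7 8 4 5 1 2 0 3 6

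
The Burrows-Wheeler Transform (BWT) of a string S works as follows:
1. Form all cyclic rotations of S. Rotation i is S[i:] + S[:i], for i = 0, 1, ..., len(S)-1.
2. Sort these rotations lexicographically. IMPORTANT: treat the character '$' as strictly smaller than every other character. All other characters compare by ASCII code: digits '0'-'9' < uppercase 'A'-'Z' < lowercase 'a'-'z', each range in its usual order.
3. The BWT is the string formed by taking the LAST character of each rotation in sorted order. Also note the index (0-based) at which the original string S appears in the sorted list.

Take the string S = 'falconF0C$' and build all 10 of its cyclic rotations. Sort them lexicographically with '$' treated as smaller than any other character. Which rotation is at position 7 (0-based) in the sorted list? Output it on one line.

All 10 rotations (rotation i = S[i:]+S[:i]):
  rot[0] = falconF0C$
  rot[1] = alconF0C$f
  rot[2] = lconF0C$fa
  rot[3] = conF0C$fal
  rot[4] = onF0C$falc
  rot[5] = nF0C$falco
  rot[6] = F0C$falcon
  rot[7] = 0C$falconF
  rot[8] = C$falconF0
  rot[9] = $falconF0C
Sorted (with $ < everything):
  sorted[0] = $falconF0C
  sorted[1] = 0C$falconF
  sorted[2] = C$falconF0
  sorted[3] = F0C$falcon
  sorted[4] = alconF0C$f
  sorted[5] = conF0C$fal
  sorted[6] = falconF0C$
  sorted[7] = lconF0C$fa
  sorted[8] = nF0C$falco
  sorted[9] = onF0C$falc
sorted[7] = lconF0C$fa

Answer: lconF0C$fa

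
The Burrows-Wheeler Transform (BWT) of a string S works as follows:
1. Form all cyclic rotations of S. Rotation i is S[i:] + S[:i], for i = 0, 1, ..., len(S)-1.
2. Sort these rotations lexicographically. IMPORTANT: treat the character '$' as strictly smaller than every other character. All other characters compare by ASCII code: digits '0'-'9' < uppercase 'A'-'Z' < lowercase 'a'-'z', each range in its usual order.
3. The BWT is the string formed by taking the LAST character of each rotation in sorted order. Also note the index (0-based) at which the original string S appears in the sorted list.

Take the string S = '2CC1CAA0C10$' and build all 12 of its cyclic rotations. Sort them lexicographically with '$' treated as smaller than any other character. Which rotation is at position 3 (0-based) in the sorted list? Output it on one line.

Answer: 10$2CC1CAA0C

Derivation:
All 12 rotations (rotation i = S[i:]+S[:i]):
  rot[0] = 2CC1CAA0C10$
  rot[1] = CC1CAA0C10$2
  rot[2] = C1CAA0C10$2C
  rot[3] = 1CAA0C10$2CC
  rot[4] = CAA0C10$2CC1
  rot[5] = AA0C10$2CC1C
  rot[6] = A0C10$2CC1CA
  rot[7] = 0C10$2CC1CAA
  rot[8] = C10$2CC1CAA0
  rot[9] = 10$2CC1CAA0C
  rot[10] = 0$2CC1CAA0C1
  rot[11] = $2CC1CAA0C10
Sorted (with $ < everything):
  sorted[0] = $2CC1CAA0C10
  sorted[1] = 0$2CC1CAA0C1
  sorted[2] = 0C10$2CC1CAA
  sorted[3] = 10$2CC1CAA0C
  sorted[4] = 1CAA0C10$2CC
  sorted[5] = 2CC1CAA0C10$
  sorted[6] = A0C10$2CC1CA
  sorted[7] = AA0C10$2CC1C
  sorted[8] = C10$2CC1CAA0
  sorted[9] = C1CAA0C10$2C
  sorted[10] = CAA0C10$2CC1
  sorted[11] = CC1CAA0C10$2
sorted[3] = 10$2CC1CAA0C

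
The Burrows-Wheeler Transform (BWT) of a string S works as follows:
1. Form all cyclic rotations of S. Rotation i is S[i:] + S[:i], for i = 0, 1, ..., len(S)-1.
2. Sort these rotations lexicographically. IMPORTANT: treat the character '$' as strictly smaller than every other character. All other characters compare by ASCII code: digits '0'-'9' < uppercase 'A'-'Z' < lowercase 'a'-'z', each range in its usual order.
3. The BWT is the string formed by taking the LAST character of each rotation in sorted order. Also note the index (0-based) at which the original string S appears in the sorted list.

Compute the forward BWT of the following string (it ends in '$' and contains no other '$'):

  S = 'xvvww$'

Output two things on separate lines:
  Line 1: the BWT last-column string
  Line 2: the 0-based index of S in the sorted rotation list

Answer: wxvwv$
5

Derivation:
All 6 rotations (rotation i = S[i:]+S[:i]):
  rot[0] = xvvww$
  rot[1] = vvww$x
  rot[2] = vww$xv
  rot[3] = ww$xvv
  rot[4] = w$xvvw
  rot[5] = $xvvww
Sorted (with $ < everything):
  sorted[0] = $xvvww  (last char: 'w')
  sorted[1] = vvww$x  (last char: 'x')
  sorted[2] = vww$xv  (last char: 'v')
  sorted[3] = w$xvvw  (last char: 'w')
  sorted[4] = ww$xvv  (last char: 'v')
  sorted[5] = xvvww$  (last char: '$')
Last column: wxvwv$
Original string S is at sorted index 5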